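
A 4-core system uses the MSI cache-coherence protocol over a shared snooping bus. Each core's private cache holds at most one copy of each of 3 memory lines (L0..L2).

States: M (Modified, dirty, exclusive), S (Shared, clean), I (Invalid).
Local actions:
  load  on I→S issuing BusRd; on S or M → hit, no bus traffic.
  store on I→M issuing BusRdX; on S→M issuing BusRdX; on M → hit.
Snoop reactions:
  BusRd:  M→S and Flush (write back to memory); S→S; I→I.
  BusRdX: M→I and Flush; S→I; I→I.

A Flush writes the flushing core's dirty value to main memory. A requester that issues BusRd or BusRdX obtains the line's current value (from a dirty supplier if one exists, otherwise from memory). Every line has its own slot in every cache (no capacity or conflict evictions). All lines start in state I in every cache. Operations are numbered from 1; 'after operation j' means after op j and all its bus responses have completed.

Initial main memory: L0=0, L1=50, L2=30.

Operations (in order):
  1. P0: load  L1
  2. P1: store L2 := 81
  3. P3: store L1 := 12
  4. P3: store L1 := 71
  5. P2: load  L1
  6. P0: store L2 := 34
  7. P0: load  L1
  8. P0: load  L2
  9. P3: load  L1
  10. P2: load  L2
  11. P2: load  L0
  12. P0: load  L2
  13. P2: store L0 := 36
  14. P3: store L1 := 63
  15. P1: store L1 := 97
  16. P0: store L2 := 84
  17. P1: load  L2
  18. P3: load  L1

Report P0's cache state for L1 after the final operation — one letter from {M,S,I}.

state = I

[1] P0: load  L1 | P0:S(50), P1:I, P2:I, P3:I | bus: BusRd
[2] P1: store L2 := 81 | P0:I, P1:M(81), P2:I, P3:I | bus: BusRdX
[3] P3: store L1 := 12 | P0:I, P1:I, P2:I, P3:M(12) | bus: BusRdX
[4] P3: store L1 := 71 | P0:I, P1:I, P2:I, P3:M(71) | bus: none
[5] P2: load  L1 | P0:I, P1:I, P2:S(71), P3:S(71) | bus: BusRd,Flush
[6] P0: store L2 := 34 | P0:M(34), P1:I, P2:I, P3:I | bus: BusRdX,Flush
[7] P0: load  L1 | P0:S(71), P1:I, P2:S(71), P3:S(71) | bus: BusRd
[8] P0: load  L2 | P0:M(34), P1:I, P2:I, P3:I | bus: none
[9] P3: load  L1 | P0:S(71), P1:I, P2:S(71), P3:S(71) | bus: none
[10] P2: load  L2 | P0:S(34), P1:I, P2:S(34), P3:I | bus: BusRd,Flush
[11] P2: load  L0 | P0:I, P1:I, P2:S(0), P3:I | bus: BusRd
[12] P0: load  L2 | P0:S(34), P1:I, P2:S(34), P3:I | bus: none
[13] P2: store L0 := 36 | P0:I, P1:I, P2:M(36), P3:I | bus: BusRdX
[14] P3: store L1 := 63 | P0:I, P1:I, P2:I, P3:M(63) | bus: BusRdX
[15] P1: store L1 := 97 | P0:I, P1:M(97), P2:I, P3:I | bus: BusRdX,Flush
[16] P0: store L2 := 84 | P0:M(84), P1:I, P2:I, P3:I | bus: BusRdX
[17] P1: load  L2 | P0:S(84), P1:S(84), P2:I, P3:I | bus: BusRd,Flush
[18] P3: load  L1 | P0:I, P1:S(97), P2:I, P3:S(97) | bus: BusRd,Flush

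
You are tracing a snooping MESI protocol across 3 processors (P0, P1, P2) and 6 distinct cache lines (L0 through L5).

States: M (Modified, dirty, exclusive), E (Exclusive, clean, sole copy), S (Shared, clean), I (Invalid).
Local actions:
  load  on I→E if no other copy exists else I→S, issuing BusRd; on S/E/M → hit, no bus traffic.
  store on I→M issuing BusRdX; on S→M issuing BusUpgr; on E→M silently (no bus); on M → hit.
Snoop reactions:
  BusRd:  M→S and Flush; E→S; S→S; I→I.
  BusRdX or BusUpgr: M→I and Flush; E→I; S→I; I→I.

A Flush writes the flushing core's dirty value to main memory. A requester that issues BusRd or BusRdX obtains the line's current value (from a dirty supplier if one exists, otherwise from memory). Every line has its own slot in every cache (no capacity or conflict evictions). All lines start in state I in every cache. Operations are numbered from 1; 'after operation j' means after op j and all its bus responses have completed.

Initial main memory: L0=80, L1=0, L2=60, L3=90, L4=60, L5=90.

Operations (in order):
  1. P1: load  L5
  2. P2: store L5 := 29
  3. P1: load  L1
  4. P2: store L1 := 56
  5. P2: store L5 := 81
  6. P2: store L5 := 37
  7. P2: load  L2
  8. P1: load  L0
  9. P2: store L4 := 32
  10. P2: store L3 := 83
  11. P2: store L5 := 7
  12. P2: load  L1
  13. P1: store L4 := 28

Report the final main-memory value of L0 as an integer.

memory[L0] = 80

1. P1: load  L5  bus=[BusRd]  L5: P0=I P1=E P2=I  mem[L5]=90
2. P2: store L5 := 29  bus=[BusRdX]  L5: P0=I P1=I P2=M  mem[L5]=90
3. P1: load  L1  bus=[BusRd]  L1: P0=I P1=E P2=I  mem[L1]=0
4. P2: store L1 := 56  bus=[BusRdX]  L1: P0=I P1=I P2=M  mem[L1]=0
5. P2: store L5 := 81  bus=[-]  L5: P0=I P1=I P2=M  mem[L5]=90
6. P2: store L5 := 37  bus=[-]  L5: P0=I P1=I P2=M  mem[L5]=90
7. P2: load  L2  bus=[BusRd]  L2: P0=I P1=I P2=E  mem[L2]=60
8. P1: load  L0  bus=[BusRd]  L0: P0=I P1=E P2=I  mem[L0]=80
9. P2: store L4 := 32  bus=[BusRdX]  L4: P0=I P1=I P2=M  mem[L4]=60
10. P2: store L3 := 83  bus=[BusRdX]  L3: P0=I P1=I P2=M  mem[L3]=90
11. P2: store L5 := 7  bus=[-]  L5: P0=I P1=I P2=M  mem[L5]=90
12. P2: load  L1  bus=[-]  L1: P0=I P1=I P2=M  mem[L1]=0
13. P1: store L4 := 28  bus=[BusRdX,Flush]  L4: P0=I P1=M P2=I  mem[L4]=32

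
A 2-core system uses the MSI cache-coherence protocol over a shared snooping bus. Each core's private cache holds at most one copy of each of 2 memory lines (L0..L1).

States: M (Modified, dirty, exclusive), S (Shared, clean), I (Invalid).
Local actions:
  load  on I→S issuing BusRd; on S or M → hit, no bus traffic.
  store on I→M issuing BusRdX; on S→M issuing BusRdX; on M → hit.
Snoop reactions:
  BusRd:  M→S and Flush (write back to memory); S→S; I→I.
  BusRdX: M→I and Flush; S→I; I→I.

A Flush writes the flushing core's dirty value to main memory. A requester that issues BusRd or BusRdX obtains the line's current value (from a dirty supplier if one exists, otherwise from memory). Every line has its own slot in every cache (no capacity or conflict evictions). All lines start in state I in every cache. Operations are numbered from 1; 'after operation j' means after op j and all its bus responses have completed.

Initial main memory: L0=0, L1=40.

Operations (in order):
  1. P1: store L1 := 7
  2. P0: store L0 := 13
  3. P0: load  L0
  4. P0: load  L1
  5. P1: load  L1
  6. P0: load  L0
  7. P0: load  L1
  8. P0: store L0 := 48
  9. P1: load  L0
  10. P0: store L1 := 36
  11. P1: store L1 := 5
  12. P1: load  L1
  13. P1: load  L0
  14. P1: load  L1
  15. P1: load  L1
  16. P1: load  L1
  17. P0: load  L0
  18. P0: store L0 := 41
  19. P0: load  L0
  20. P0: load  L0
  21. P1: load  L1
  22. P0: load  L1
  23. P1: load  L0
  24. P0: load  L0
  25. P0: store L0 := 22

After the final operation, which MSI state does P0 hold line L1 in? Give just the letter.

state = S

  op1 P1: store L1 := 7 → I/M on L1; bus BusRdX; mem=40
  op2 P0: store L0 := 13 → M/I on L0; bus BusRdX; mem=0
  op3 P0: load  L0 → M/I on L0; bus (none); mem=0
  op4 P0: load  L1 → S/S on L1; bus BusRd Flush; mem=7
  op5 P1: load  L1 → S/S on L1; bus (none); mem=7
  op6 P0: load  L0 → M/I on L0; bus (none); mem=0
  op7 P0: load  L1 → S/S on L1; bus (none); mem=7
  op8 P0: store L0 := 48 → M/I on L0; bus (none); mem=0
  op9 P1: load  L0 → S/S on L0; bus BusRd Flush; mem=48
  op10 P0: store L1 := 36 → M/I on L1; bus BusRdX; mem=7
  op11 P1: store L1 := 5 → I/M on L1; bus BusRdX Flush; mem=36
  op12 P1: load  L1 → I/M on L1; bus (none); mem=36
  op13 P1: load  L0 → S/S on L0; bus (none); mem=48
  op14 P1: load  L1 → I/M on L1; bus (none); mem=36
  op15 P1: load  L1 → I/M on L1; bus (none); mem=36
  op16 P1: load  L1 → I/M on L1; bus (none); mem=36
  op17 P0: load  L0 → S/S on L0; bus (none); mem=48
  op18 P0: store L0 := 41 → M/I on L0; bus BusRdX; mem=48
  op19 P0: load  L0 → M/I on L0; bus (none); mem=48
  op20 P0: load  L0 → M/I on L0; bus (none); mem=48
  op21 P1: load  L1 → I/M on L1; bus (none); mem=36
  op22 P0: load  L1 → S/S on L1; bus BusRd Flush; mem=5
  op23 P1: load  L0 → S/S on L0; bus BusRd Flush; mem=41
  op24 P0: load  L0 → S/S on L0; bus (none); mem=41
  op25 P0: store L0 := 22 → M/I on L0; bus BusRdX; mem=41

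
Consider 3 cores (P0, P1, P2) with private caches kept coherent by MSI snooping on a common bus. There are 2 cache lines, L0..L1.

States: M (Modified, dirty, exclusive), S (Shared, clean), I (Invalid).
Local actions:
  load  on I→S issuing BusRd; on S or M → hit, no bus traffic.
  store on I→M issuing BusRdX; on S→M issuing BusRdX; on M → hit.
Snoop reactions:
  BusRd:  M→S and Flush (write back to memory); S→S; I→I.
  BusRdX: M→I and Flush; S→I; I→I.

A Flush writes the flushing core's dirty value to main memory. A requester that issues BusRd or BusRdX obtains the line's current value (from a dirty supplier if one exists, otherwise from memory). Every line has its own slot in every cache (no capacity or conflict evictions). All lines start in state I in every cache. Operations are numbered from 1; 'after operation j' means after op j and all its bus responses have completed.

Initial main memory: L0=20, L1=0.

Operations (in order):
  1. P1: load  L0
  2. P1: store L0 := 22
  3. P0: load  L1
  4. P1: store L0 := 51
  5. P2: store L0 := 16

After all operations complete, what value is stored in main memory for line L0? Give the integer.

[1] P1: load  L0 | P0:I, P1:S(20), P2:I | bus: BusRd
[2] P1: store L0 := 22 | P0:I, P1:M(22), P2:I | bus: BusRdX
[3] P0: load  L1 | P0:S(0), P1:I, P2:I | bus: BusRd
[4] P1: store L0 := 51 | P0:I, P1:M(51), P2:I | bus: none
[5] P2: store L0 := 16 | P0:I, P1:I, P2:M(16) | bus: BusRdX,Flush

memory[L0] = 51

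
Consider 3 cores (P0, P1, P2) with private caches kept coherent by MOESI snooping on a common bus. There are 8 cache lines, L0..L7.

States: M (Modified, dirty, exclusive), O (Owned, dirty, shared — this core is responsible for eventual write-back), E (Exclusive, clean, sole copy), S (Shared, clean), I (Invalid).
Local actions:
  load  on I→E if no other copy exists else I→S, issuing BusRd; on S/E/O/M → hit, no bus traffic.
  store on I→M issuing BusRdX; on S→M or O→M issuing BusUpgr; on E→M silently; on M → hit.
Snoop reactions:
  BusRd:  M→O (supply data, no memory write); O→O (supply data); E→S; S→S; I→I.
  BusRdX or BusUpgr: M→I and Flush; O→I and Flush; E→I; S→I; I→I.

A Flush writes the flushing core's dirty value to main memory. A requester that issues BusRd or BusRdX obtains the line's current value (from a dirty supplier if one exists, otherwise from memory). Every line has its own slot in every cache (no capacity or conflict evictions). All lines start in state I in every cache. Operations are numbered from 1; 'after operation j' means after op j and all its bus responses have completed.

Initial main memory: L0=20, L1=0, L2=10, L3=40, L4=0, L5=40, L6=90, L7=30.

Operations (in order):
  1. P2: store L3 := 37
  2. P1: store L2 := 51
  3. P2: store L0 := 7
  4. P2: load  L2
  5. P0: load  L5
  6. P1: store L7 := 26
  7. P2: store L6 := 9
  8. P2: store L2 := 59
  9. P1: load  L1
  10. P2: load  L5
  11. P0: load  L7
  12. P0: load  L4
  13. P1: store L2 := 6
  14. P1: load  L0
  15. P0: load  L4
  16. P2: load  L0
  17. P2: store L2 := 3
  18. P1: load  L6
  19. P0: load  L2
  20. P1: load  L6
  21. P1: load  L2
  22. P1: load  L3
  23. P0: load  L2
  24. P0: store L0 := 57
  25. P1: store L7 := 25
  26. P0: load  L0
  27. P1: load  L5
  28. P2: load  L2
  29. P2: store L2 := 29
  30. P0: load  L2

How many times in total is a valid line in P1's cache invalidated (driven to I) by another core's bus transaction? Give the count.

  op1 P2: store L3 := 37 → I/I/M on L3; bus BusRdX; mem=40
  op2 P1: store L2 := 51 → I/M/I on L2; bus BusRdX; mem=10
  op3 P2: store L0 := 7 → I/I/M on L0; bus BusRdX; mem=20
  op4 P2: load  L2 → I/O/S on L2; bus BusRd; mem=10
  op5 P0: load  L5 → E/I/I on L5; bus BusRd; mem=40
  op6 P1: store L7 := 26 → I/M/I on L7; bus BusRdX; mem=30
  op7 P2: store L6 := 9 → I/I/M on L6; bus BusRdX; mem=90
  op8 P2: store L2 := 59 → I/I/M on L2; bus BusUpgr Flush; mem=51
  op9 P1: load  L1 → I/E/I on L1; bus BusRd; mem=0
  op10 P2: load  L5 → S/I/S on L5; bus BusRd; mem=40
  op11 P0: load  L7 → S/O/I on L7; bus BusRd; mem=30
  op12 P0: load  L4 → E/I/I on L4; bus BusRd; mem=0
  op13 P1: store L2 := 6 → I/M/I on L2; bus BusRdX Flush; mem=59
  op14 P1: load  L0 → I/S/O on L0; bus BusRd; mem=20
  op15 P0: load  L4 → E/I/I on L4; bus (none); mem=0
  op16 P2: load  L0 → I/S/O on L0; bus (none); mem=20
  op17 P2: store L2 := 3 → I/I/M on L2; bus BusRdX Flush; mem=6
  op18 P1: load  L6 → I/S/O on L6; bus BusRd; mem=90
  op19 P0: load  L2 → S/I/O on L2; bus BusRd; mem=6
  op20 P1: load  L6 → I/S/O on L6; bus (none); mem=90
  op21 P1: load  L2 → S/S/O on L2; bus BusRd; mem=6
  op22 P1: load  L3 → I/S/O on L3; bus BusRd; mem=40
  op23 P0: load  L2 → S/S/O on L2; bus (none); mem=6
  op24 P0: store L0 := 57 → M/I/I on L0; bus BusRdX Flush; mem=7
  op25 P1: store L7 := 25 → I/M/I on L7; bus BusUpgr; mem=30
  op26 P0: load  L0 → M/I/I on L0; bus (none); mem=7
  op27 P1: load  L5 → S/S/S on L5; bus BusRd; mem=40
  op28 P2: load  L2 → S/S/O on L2; bus (none); mem=6
  op29 P2: store L2 := 29 → I/I/M on L2; bus BusUpgr; mem=6
  op30 P0: load  L2 → S/I/O on L2; bus BusRd; mem=6

invalidations = 4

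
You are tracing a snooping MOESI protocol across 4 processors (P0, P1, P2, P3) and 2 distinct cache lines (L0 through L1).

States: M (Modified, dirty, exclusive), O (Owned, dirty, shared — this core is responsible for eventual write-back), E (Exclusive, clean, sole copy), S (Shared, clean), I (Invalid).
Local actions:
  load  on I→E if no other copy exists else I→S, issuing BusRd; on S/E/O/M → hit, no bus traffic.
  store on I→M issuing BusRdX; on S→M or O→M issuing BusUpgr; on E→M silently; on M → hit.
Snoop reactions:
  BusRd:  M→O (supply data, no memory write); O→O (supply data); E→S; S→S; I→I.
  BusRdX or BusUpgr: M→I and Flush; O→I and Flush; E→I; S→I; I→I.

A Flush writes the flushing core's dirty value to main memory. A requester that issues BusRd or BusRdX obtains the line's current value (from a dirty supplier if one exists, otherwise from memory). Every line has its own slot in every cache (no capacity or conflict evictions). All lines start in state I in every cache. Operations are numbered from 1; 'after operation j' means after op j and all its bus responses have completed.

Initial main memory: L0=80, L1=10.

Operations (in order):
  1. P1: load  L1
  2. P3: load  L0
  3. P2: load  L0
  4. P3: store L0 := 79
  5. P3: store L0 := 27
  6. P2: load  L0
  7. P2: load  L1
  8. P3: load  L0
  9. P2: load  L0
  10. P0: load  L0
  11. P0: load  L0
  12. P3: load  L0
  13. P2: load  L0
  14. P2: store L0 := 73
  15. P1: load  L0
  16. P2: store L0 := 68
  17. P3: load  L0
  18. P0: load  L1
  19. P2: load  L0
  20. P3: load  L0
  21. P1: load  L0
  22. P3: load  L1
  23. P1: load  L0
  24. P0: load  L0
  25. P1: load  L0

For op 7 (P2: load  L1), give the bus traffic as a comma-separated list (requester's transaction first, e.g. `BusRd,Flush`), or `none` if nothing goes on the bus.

bus = BusRd

step 1: P1: load  L1  ⟶  IEII  (L1)  txn=BusRd  M[L1]=10
step 2: P3: load  L0  ⟶  IIIE  (L0)  txn=BusRd  M[L0]=80
step 3: P2: load  L0  ⟶  IISS  (L0)  txn=BusRd  M[L0]=80
step 4: P3: store L0 := 79  ⟶  IIIM  (L0)  txn=BusUpgr  M[L0]=80
step 5: P3: store L0 := 27  ⟶  IIIM  (L0)  txn=∅  M[L0]=80
step 6: P2: load  L0  ⟶  IISO  (L0)  txn=BusRd  M[L0]=80
step 7: P2: load  L1  ⟶  ISSI  (L1)  txn=BusRd  M[L1]=10
step 8: P3: load  L0  ⟶  IISO  (L0)  txn=∅  M[L0]=80
step 9: P2: load  L0  ⟶  IISO  (L0)  txn=∅  M[L0]=80
step 10: P0: load  L0  ⟶  SISO  (L0)  txn=BusRd  M[L0]=80
step 11: P0: load  L0  ⟶  SISO  (L0)  txn=∅  M[L0]=80
step 12: P3: load  L0  ⟶  SISO  (L0)  txn=∅  M[L0]=80
step 13: P2: load  L0  ⟶  SISO  (L0)  txn=∅  M[L0]=80
step 14: P2: store L0 := 73  ⟶  IIMI  (L0)  txn=BusUpgr+Flush  M[L0]=27
step 15: P1: load  L0  ⟶  ISOI  (L0)  txn=BusRd  M[L0]=27
step 16: P2: store L0 := 68  ⟶  IIMI  (L0)  txn=BusUpgr  M[L0]=27
step 17: P3: load  L0  ⟶  IIOS  (L0)  txn=BusRd  M[L0]=27
step 18: P0: load  L1  ⟶  SSSI  (L1)  txn=BusRd  M[L1]=10
step 19: P2: load  L0  ⟶  IIOS  (L0)  txn=∅  M[L0]=27
step 20: P3: load  L0  ⟶  IIOS  (L0)  txn=∅  M[L0]=27
step 21: P1: load  L0  ⟶  ISOS  (L0)  txn=BusRd  M[L0]=27
step 22: P3: load  L1  ⟶  SSSS  (L1)  txn=BusRd  M[L1]=10
step 23: P1: load  L0  ⟶  ISOS  (L0)  txn=∅  M[L0]=27
step 24: P0: load  L0  ⟶  SSOS  (L0)  txn=BusRd  M[L0]=27
step 25: P1: load  L0  ⟶  SSOS  (L0)  txn=∅  M[L0]=27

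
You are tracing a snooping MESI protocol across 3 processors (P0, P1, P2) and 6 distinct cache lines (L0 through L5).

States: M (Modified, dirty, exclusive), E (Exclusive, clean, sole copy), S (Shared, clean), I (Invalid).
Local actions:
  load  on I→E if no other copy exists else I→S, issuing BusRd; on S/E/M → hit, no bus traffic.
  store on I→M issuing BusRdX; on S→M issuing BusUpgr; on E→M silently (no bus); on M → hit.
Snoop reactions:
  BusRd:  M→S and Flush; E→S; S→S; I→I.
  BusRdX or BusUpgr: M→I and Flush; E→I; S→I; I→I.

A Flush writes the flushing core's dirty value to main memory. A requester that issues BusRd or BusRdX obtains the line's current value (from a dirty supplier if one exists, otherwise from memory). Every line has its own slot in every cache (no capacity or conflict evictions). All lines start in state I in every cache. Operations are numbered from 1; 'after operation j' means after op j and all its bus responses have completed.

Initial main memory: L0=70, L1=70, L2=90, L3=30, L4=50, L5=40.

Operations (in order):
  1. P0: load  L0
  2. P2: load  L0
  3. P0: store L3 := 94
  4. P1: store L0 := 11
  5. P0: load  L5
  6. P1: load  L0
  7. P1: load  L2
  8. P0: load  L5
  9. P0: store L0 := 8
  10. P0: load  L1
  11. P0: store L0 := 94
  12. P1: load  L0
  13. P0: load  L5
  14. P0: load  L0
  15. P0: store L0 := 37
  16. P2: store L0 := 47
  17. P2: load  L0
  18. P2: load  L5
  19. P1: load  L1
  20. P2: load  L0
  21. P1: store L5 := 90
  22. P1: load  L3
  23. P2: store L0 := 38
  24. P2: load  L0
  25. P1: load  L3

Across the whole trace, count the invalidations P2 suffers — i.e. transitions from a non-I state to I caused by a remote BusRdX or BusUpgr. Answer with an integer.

invalidations = 2

1. P0: load  L0  bus=[BusRd]  L0: P0=E P1=I P2=I  mem[L0]=70
2. P2: load  L0  bus=[BusRd]  L0: P0=S P1=I P2=S  mem[L0]=70
3. P0: store L3 := 94  bus=[BusRdX]  L3: P0=M P1=I P2=I  mem[L3]=30
4. P1: store L0 := 11  bus=[BusRdX]  L0: P0=I P1=M P2=I  mem[L0]=70
5. P0: load  L5  bus=[BusRd]  L5: P0=E P1=I P2=I  mem[L5]=40
6. P1: load  L0  bus=[-]  L0: P0=I P1=M P2=I  mem[L0]=70
7. P1: load  L2  bus=[BusRd]  L2: P0=I P1=E P2=I  mem[L2]=90
8. P0: load  L5  bus=[-]  L5: P0=E P1=I P2=I  mem[L5]=40
9. P0: store L0 := 8  bus=[BusRdX,Flush]  L0: P0=M P1=I P2=I  mem[L0]=11
10. P0: load  L1  bus=[BusRd]  L1: P0=E P1=I P2=I  mem[L1]=70
11. P0: store L0 := 94  bus=[-]  L0: P0=M P1=I P2=I  mem[L0]=11
12. P1: load  L0  bus=[BusRd,Flush]  L0: P0=S P1=S P2=I  mem[L0]=94
13. P0: load  L5  bus=[-]  L5: P0=E P1=I P2=I  mem[L5]=40
14. P0: load  L0  bus=[-]  L0: P0=S P1=S P2=I  mem[L0]=94
15. P0: store L0 := 37  bus=[BusUpgr]  L0: P0=M P1=I P2=I  mem[L0]=94
16. P2: store L0 := 47  bus=[BusRdX,Flush]  L0: P0=I P1=I P2=M  mem[L0]=37
17. P2: load  L0  bus=[-]  L0: P0=I P1=I P2=M  mem[L0]=37
18. P2: load  L5  bus=[BusRd]  L5: P0=S P1=I P2=S  mem[L5]=40
19. P1: load  L1  bus=[BusRd]  L1: P0=S P1=S P2=I  mem[L1]=70
20. P2: load  L0  bus=[-]  L0: P0=I P1=I P2=M  mem[L0]=37
21. P1: store L5 := 90  bus=[BusRdX]  L5: P0=I P1=M P2=I  mem[L5]=40
22. P1: load  L3  bus=[BusRd,Flush]  L3: P0=S P1=S P2=I  mem[L3]=94
23. P2: store L0 := 38  bus=[-]  L0: P0=I P1=I P2=M  mem[L0]=37
24. P2: load  L0  bus=[-]  L0: P0=I P1=I P2=M  mem[L0]=37
25. P1: load  L3  bus=[-]  L3: P0=S P1=S P2=I  mem[L3]=94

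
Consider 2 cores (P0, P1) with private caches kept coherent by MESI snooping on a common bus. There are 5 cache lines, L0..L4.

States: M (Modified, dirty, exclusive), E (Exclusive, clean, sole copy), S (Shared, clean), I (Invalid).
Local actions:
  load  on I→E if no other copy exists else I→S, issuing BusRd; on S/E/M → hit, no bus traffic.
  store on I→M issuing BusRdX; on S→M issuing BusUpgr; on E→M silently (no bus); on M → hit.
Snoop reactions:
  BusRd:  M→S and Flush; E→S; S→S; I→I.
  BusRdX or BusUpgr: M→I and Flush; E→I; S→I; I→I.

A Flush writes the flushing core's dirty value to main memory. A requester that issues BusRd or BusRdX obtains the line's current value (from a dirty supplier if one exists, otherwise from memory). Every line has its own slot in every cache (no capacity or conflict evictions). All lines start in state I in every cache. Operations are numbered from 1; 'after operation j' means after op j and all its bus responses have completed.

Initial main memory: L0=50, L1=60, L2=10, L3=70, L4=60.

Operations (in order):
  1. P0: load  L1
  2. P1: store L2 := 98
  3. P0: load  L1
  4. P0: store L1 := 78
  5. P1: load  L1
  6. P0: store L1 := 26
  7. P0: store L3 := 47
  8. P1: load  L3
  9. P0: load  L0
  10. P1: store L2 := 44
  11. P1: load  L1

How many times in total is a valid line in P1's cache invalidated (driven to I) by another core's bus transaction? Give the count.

1. P0: load  L1  bus=[BusRd]  L1: P0=E P1=I  mem[L1]=60
2. P1: store L2 := 98  bus=[BusRdX]  L2: P0=I P1=M  mem[L2]=10
3. P0: load  L1  bus=[-]  L1: P0=E P1=I  mem[L1]=60
4. P0: store L1 := 78  bus=[-]  L1: P0=M P1=I  mem[L1]=60
5. P1: load  L1  bus=[BusRd,Flush]  L1: P0=S P1=S  mem[L1]=78
6. P0: store L1 := 26  bus=[BusUpgr]  L1: P0=M P1=I  mem[L1]=78
7. P0: store L3 := 47  bus=[BusRdX]  L3: P0=M P1=I  mem[L3]=70
8. P1: load  L3  bus=[BusRd,Flush]  L3: P0=S P1=S  mem[L3]=47
9. P0: load  L0  bus=[BusRd]  L0: P0=E P1=I  mem[L0]=50
10. P1: store L2 := 44  bus=[-]  L2: P0=I P1=M  mem[L2]=10
11. P1: load  L1  bus=[BusRd,Flush]  L1: P0=S P1=S  mem[L1]=26

invalidations = 1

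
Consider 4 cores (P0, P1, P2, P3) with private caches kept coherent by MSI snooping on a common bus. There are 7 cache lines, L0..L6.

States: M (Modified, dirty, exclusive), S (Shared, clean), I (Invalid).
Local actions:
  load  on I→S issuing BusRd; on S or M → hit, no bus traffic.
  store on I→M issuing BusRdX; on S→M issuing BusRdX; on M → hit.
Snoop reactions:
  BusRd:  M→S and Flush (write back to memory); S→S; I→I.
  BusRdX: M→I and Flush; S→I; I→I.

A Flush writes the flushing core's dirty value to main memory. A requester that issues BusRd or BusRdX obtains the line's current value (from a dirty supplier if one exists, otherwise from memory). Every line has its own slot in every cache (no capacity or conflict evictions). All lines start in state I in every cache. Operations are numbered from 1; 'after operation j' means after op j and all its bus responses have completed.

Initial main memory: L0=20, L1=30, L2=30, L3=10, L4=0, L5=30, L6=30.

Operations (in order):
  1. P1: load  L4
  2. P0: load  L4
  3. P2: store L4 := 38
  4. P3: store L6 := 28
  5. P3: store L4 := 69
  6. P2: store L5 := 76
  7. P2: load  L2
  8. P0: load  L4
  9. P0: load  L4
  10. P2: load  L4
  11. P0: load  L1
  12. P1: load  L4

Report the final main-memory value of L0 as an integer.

1. P1: load  L4  bus=[BusRd]  L4: P0=I P1=S P2=I P3=I  mem[L4]=0
2. P0: load  L4  bus=[BusRd]  L4: P0=S P1=S P2=I P3=I  mem[L4]=0
3. P2: store L4 := 38  bus=[BusRdX]  L4: P0=I P1=I P2=M P3=I  mem[L4]=0
4. P3: store L6 := 28  bus=[BusRdX]  L6: P0=I P1=I P2=I P3=M  mem[L6]=30
5. P3: store L4 := 69  bus=[BusRdX,Flush]  L4: P0=I P1=I P2=I P3=M  mem[L4]=38
6. P2: store L5 := 76  bus=[BusRdX]  L5: P0=I P1=I P2=M P3=I  mem[L5]=30
7. P2: load  L2  bus=[BusRd]  L2: P0=I P1=I P2=S P3=I  mem[L2]=30
8. P0: load  L4  bus=[BusRd,Flush]  L4: P0=S P1=I P2=I P3=S  mem[L4]=69
9. P0: load  L4  bus=[-]  L4: P0=S P1=I P2=I P3=S  mem[L4]=69
10. P2: load  L4  bus=[BusRd]  L4: P0=S P1=I P2=S P3=S  mem[L4]=69
11. P0: load  L1  bus=[BusRd]  L1: P0=S P1=I P2=I P3=I  mem[L1]=30
12. P1: load  L4  bus=[BusRd]  L4: P0=S P1=S P2=S P3=S  mem[L4]=69

memory[L0] = 20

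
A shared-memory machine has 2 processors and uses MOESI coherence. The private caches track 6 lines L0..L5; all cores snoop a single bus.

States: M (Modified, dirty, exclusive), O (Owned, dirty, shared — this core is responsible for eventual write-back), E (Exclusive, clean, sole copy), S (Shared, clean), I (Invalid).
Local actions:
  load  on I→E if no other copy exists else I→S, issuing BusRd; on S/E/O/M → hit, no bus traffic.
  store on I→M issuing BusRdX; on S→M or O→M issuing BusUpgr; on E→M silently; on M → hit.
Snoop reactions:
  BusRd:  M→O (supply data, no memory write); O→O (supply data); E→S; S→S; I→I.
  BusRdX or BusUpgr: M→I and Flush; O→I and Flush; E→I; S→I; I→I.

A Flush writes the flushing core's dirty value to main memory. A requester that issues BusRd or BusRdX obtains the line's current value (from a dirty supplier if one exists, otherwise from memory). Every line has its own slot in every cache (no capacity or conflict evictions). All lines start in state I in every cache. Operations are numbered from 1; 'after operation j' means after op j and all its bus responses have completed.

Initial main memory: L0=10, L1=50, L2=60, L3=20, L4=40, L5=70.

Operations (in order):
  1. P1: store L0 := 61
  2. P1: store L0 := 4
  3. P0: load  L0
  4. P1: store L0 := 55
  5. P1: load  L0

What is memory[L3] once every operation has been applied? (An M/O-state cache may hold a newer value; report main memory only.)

memory[L3] = 20

step 1: P1: store L0 := 61  ⟶  IM  (L0)  txn=BusRdX  M[L0]=10
step 2: P1: store L0 := 4  ⟶  IM  (L0)  txn=∅  M[L0]=10
step 3: P0: load  L0  ⟶  SO  (L0)  txn=BusRd  M[L0]=10
step 4: P1: store L0 := 55  ⟶  IM  (L0)  txn=BusUpgr  M[L0]=10
step 5: P1: load  L0  ⟶  IM  (L0)  txn=∅  M[L0]=10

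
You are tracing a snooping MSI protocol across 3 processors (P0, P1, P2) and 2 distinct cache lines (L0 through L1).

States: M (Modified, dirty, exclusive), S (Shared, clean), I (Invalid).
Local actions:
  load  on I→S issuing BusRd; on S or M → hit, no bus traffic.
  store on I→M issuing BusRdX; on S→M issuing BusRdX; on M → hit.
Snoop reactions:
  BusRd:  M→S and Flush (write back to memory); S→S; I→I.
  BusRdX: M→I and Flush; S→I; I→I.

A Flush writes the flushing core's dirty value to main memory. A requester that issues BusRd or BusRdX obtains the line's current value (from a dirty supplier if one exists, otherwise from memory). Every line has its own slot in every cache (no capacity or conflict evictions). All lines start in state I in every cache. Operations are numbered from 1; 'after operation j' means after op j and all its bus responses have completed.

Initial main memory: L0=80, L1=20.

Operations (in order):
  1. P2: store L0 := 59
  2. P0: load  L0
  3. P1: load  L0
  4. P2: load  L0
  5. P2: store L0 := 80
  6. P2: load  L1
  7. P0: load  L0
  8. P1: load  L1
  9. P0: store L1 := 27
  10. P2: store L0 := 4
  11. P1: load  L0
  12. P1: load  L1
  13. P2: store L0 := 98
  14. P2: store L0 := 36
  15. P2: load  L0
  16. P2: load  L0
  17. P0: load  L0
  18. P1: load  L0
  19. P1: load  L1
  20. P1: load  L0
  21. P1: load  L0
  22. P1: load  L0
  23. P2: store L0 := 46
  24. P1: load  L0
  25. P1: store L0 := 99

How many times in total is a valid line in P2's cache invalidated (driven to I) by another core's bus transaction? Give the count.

  op1 P2: store L0 := 59 → I/I/M on L0; bus BusRdX; mem=80
  op2 P0: load  L0 → S/I/S on L0; bus BusRd Flush; mem=59
  op3 P1: load  L0 → S/S/S on L0; bus BusRd; mem=59
  op4 P2: load  L0 → S/S/S on L0; bus (none); mem=59
  op5 P2: store L0 := 80 → I/I/M on L0; bus BusRdX; mem=59
  op6 P2: load  L1 → I/I/S on L1; bus BusRd; mem=20
  op7 P0: load  L0 → S/I/S on L0; bus BusRd Flush; mem=80
  op8 P1: load  L1 → I/S/S on L1; bus BusRd; mem=20
  op9 P0: store L1 := 27 → M/I/I on L1; bus BusRdX; mem=20
  op10 P2: store L0 := 4 → I/I/M on L0; bus BusRdX; mem=80
  op11 P1: load  L0 → I/S/S on L0; bus BusRd Flush; mem=4
  op12 P1: load  L1 → S/S/I on L1; bus BusRd Flush; mem=27
  op13 P2: store L0 := 98 → I/I/M on L0; bus BusRdX; mem=4
  op14 P2: store L0 := 36 → I/I/M on L0; bus (none); mem=4
  op15 P2: load  L0 → I/I/M on L0; bus (none); mem=4
  op16 P2: load  L0 → I/I/M on L0; bus (none); mem=4
  op17 P0: load  L0 → S/I/S on L0; bus BusRd Flush; mem=36
  op18 P1: load  L0 → S/S/S on L0; bus BusRd; mem=36
  op19 P1: load  L1 → S/S/I on L1; bus (none); mem=27
  op20 P1: load  L0 → S/S/S on L0; bus (none); mem=36
  op21 P1: load  L0 → S/S/S on L0; bus (none); mem=36
  op22 P1: load  L0 → S/S/S on L0; bus (none); mem=36
  op23 P2: store L0 := 46 → I/I/M on L0; bus BusRdX; mem=36
  op24 P1: load  L0 → I/S/S on L0; bus BusRd Flush; mem=46
  op25 P1: store L0 := 99 → I/M/I on L0; bus BusRdX; mem=46

invalidations = 2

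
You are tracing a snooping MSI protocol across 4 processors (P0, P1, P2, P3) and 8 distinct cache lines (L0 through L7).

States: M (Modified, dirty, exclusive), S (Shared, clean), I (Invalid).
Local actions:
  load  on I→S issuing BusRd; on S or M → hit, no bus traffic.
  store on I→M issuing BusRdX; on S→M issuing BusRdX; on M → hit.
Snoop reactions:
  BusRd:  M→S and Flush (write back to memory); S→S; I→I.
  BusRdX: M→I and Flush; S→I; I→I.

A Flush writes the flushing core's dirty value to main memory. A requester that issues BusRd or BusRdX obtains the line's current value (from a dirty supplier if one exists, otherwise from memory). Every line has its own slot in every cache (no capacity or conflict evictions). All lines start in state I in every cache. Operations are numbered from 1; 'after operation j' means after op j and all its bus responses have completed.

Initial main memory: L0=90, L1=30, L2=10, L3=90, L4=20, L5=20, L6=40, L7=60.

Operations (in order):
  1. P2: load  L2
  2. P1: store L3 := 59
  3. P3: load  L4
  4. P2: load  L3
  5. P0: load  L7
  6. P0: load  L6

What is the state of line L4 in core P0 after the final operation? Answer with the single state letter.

[1] P2: load  L2 | P0:I, P1:I, P2:S(10), P3:I | bus: BusRd
[2] P1: store L3 := 59 | P0:I, P1:M(59), P2:I, P3:I | bus: BusRdX
[3] P3: load  L4 | P0:I, P1:I, P2:I, P3:S(20) | bus: BusRd
[4] P2: load  L3 | P0:I, P1:S(59), P2:S(59), P3:I | bus: BusRd,Flush
[5] P0: load  L7 | P0:S(60), P1:I, P2:I, P3:I | bus: BusRd
[6] P0: load  L6 | P0:S(40), P1:I, P2:I, P3:I | bus: BusRd

state = I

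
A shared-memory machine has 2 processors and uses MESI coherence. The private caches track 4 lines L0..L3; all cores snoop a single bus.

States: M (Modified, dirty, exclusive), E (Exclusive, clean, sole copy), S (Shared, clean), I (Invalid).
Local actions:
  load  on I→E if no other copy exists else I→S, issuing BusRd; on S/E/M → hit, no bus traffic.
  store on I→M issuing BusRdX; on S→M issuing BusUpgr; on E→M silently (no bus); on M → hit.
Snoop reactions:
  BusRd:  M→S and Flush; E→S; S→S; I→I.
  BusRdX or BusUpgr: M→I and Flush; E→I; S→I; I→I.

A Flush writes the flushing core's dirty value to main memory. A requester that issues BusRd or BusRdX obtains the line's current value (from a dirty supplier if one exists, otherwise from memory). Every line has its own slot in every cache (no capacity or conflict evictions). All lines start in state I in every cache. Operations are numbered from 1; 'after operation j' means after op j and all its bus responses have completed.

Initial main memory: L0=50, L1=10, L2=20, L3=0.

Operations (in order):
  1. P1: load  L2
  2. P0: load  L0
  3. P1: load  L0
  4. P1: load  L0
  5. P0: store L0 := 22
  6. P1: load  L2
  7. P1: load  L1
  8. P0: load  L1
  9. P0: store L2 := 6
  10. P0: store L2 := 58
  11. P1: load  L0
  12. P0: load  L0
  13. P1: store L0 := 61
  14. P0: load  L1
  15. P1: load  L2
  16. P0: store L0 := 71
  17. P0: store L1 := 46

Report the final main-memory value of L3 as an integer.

[1] P1: load  L2 | P0:I, P1:E(20) | bus: BusRd
[2] P0: load  L0 | P0:E(50), P1:I | bus: BusRd
[3] P1: load  L0 | P0:S(50), P1:S(50) | bus: BusRd
[4] P1: load  L0 | P0:S(50), P1:S(50) | bus: none
[5] P0: store L0 := 22 | P0:M(22), P1:I | bus: BusUpgr
[6] P1: load  L2 | P0:I, P1:E(20) | bus: none
[7] P1: load  L1 | P0:I, P1:E(10) | bus: BusRd
[8] P0: load  L1 | P0:S(10), P1:S(10) | bus: BusRd
[9] P0: store L2 := 6 | P0:M(6), P1:I | bus: BusRdX
[10] P0: store L2 := 58 | P0:M(58), P1:I | bus: none
[11] P1: load  L0 | P0:S(22), P1:S(22) | bus: BusRd,Flush
[12] P0: load  L0 | P0:S(22), P1:S(22) | bus: none
[13] P1: store L0 := 61 | P0:I, P1:M(61) | bus: BusUpgr
[14] P0: load  L1 | P0:S(10), P1:S(10) | bus: none
[15] P1: load  L2 | P0:S(58), P1:S(58) | bus: BusRd,Flush
[16] P0: store L0 := 71 | P0:M(71), P1:I | bus: BusRdX,Flush
[17] P0: store L1 := 46 | P0:M(46), P1:I | bus: BusUpgr

memory[L3] = 0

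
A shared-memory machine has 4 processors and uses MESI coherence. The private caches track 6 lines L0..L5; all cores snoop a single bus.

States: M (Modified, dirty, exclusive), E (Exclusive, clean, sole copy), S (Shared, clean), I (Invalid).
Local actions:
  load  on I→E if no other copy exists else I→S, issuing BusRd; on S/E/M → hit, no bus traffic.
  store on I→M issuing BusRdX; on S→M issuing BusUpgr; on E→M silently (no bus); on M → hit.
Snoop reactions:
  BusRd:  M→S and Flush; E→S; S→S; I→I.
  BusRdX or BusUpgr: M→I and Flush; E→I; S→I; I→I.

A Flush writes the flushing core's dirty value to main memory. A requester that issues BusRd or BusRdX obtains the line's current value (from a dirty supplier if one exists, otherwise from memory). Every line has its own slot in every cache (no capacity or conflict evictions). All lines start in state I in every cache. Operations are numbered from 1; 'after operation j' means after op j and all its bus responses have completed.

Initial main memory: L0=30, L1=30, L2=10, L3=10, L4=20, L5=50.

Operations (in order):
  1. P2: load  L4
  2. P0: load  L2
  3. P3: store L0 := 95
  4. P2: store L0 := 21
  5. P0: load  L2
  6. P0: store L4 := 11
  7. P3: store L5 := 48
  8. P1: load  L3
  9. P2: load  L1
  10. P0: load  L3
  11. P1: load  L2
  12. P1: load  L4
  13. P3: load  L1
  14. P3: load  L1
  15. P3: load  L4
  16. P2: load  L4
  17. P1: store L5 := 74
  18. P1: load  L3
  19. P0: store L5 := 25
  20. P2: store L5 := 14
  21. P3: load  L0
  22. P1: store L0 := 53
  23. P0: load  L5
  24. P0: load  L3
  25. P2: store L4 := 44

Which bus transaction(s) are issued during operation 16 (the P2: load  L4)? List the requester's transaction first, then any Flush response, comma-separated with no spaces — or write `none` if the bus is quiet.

bus = BusRd

[1] P2: load  L4 | P0:I, P1:I, P2:E(20), P3:I | bus: BusRd
[2] P0: load  L2 | P0:E(10), P1:I, P2:I, P3:I | bus: BusRd
[3] P3: store L0 := 95 | P0:I, P1:I, P2:I, P3:M(95) | bus: BusRdX
[4] P2: store L0 := 21 | P0:I, P1:I, P2:M(21), P3:I | bus: BusRdX,Flush
[5] P0: load  L2 | P0:E(10), P1:I, P2:I, P3:I | bus: none
[6] P0: store L4 := 11 | P0:M(11), P1:I, P2:I, P3:I | bus: BusRdX
[7] P3: store L5 := 48 | P0:I, P1:I, P2:I, P3:M(48) | bus: BusRdX
[8] P1: load  L3 | P0:I, P1:E(10), P2:I, P3:I | bus: BusRd
[9] P2: load  L1 | P0:I, P1:I, P2:E(30), P3:I | bus: BusRd
[10] P0: load  L3 | P0:S(10), P1:S(10), P2:I, P3:I | bus: BusRd
[11] P1: load  L2 | P0:S(10), P1:S(10), P2:I, P3:I | bus: BusRd
[12] P1: load  L4 | P0:S(11), P1:S(11), P2:I, P3:I | bus: BusRd,Flush
[13] P3: load  L1 | P0:I, P1:I, P2:S(30), P3:S(30) | bus: BusRd
[14] P3: load  L1 | P0:I, P1:I, P2:S(30), P3:S(30) | bus: none
[15] P3: load  L4 | P0:S(11), P1:S(11), P2:I, P3:S(11) | bus: BusRd
[16] P2: load  L4 | P0:S(11), P1:S(11), P2:S(11), P3:S(11) | bus: BusRd
[17] P1: store L5 := 74 | P0:I, P1:M(74), P2:I, P3:I | bus: BusRdX,Flush
[18] P1: load  L3 | P0:S(10), P1:S(10), P2:I, P3:I | bus: none
[19] P0: store L5 := 25 | P0:M(25), P1:I, P2:I, P3:I | bus: BusRdX,Flush
[20] P2: store L5 := 14 | P0:I, P1:I, P2:M(14), P3:I | bus: BusRdX,Flush
[21] P3: load  L0 | P0:I, P1:I, P2:S(21), P3:S(21) | bus: BusRd,Flush
[22] P1: store L0 := 53 | P0:I, P1:M(53), P2:I, P3:I | bus: BusRdX
[23] P0: load  L5 | P0:S(14), P1:I, P2:S(14), P3:I | bus: BusRd,Flush
[24] P0: load  L3 | P0:S(10), P1:S(10), P2:I, P3:I | bus: none
[25] P2: store L4 := 44 | P0:I, P1:I, P2:M(44), P3:I | bus: BusUpgr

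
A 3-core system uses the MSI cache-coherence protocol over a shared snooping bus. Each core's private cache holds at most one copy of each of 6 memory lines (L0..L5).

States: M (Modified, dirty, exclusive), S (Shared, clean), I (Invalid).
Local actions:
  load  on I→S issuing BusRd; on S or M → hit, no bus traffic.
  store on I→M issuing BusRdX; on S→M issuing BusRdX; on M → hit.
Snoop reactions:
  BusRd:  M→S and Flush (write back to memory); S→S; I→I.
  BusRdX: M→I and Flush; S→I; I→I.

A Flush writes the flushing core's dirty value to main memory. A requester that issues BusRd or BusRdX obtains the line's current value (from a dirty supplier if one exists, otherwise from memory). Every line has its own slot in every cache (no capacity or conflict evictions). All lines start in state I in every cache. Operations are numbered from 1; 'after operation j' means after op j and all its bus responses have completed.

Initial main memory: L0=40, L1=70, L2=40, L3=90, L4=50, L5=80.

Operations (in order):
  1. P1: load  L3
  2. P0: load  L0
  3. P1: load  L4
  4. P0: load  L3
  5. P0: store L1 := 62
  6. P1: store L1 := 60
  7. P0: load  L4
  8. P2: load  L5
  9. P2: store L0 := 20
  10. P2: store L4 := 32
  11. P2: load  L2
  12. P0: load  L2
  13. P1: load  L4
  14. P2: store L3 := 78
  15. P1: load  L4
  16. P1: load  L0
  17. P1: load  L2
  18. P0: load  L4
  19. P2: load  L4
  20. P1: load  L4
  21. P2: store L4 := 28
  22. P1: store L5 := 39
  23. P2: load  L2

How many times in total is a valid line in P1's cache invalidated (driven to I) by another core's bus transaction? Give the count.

invalidations = 3

  op1 P1: load  L3 → I/S/I on L3; bus BusRd; mem=90
  op2 P0: load  L0 → S/I/I on L0; bus BusRd; mem=40
  op3 P1: load  L4 → I/S/I on L4; bus BusRd; mem=50
  op4 P0: load  L3 → S/S/I on L3; bus BusRd; mem=90
  op5 P0: store L1 := 62 → M/I/I on L1; bus BusRdX; mem=70
  op6 P1: store L1 := 60 → I/M/I on L1; bus BusRdX Flush; mem=62
  op7 P0: load  L4 → S/S/I on L4; bus BusRd; mem=50
  op8 P2: load  L5 → I/I/S on L5; bus BusRd; mem=80
  op9 P2: store L0 := 20 → I/I/M on L0; bus BusRdX; mem=40
  op10 P2: store L4 := 32 → I/I/M on L4; bus BusRdX; mem=50
  op11 P2: load  L2 → I/I/S on L2; bus BusRd; mem=40
  op12 P0: load  L2 → S/I/S on L2; bus BusRd; mem=40
  op13 P1: load  L4 → I/S/S on L4; bus BusRd Flush; mem=32
  op14 P2: store L3 := 78 → I/I/M on L3; bus BusRdX; mem=90
  op15 P1: load  L4 → I/S/S on L4; bus (none); mem=32
  op16 P1: load  L0 → I/S/S on L0; bus BusRd Flush; mem=20
  op17 P1: load  L2 → S/S/S on L2; bus BusRd; mem=40
  op18 P0: load  L4 → S/S/S on L4; bus BusRd; mem=32
  op19 P2: load  L4 → S/S/S on L4; bus (none); mem=32
  op20 P1: load  L4 → S/S/S on L4; bus (none); mem=32
  op21 P2: store L4 := 28 → I/I/M on L4; bus BusRdX; mem=32
  op22 P1: store L5 := 39 → I/M/I on L5; bus BusRdX; mem=80
  op23 P2: load  L2 → S/S/S on L2; bus (none); mem=40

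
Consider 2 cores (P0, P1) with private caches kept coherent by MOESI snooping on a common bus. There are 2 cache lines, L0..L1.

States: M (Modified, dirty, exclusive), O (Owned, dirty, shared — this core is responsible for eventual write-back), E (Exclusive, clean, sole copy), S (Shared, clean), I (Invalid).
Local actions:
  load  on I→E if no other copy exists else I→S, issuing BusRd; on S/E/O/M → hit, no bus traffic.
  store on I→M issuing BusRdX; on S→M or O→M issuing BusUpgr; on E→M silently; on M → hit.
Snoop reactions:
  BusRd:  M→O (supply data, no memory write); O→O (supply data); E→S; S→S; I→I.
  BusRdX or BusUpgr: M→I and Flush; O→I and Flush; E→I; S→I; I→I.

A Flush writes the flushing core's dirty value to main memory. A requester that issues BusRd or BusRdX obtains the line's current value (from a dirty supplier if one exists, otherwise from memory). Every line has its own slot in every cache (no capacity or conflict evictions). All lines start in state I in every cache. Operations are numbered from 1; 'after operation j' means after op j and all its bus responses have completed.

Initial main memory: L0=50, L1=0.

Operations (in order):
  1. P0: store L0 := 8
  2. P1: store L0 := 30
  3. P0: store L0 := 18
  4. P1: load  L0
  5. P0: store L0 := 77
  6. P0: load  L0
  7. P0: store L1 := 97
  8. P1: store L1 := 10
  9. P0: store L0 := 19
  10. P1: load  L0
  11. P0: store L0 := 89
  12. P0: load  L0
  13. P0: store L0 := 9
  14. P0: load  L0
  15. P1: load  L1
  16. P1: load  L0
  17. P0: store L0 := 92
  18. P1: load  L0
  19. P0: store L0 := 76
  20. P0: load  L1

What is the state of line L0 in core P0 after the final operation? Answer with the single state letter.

state = M

step 1: P0: store L0 := 8  ⟶  MI  (L0)  txn=BusRdX  M[L0]=50
step 2: P1: store L0 := 30  ⟶  IM  (L0)  txn=BusRdX+Flush  M[L0]=8
step 3: P0: store L0 := 18  ⟶  MI  (L0)  txn=BusRdX+Flush  M[L0]=30
step 4: P1: load  L0  ⟶  OS  (L0)  txn=BusRd  M[L0]=30
step 5: P0: store L0 := 77  ⟶  MI  (L0)  txn=BusUpgr  M[L0]=30
step 6: P0: load  L0  ⟶  MI  (L0)  txn=∅  M[L0]=30
step 7: P0: store L1 := 97  ⟶  MI  (L1)  txn=BusRdX  M[L1]=0
step 8: P1: store L1 := 10  ⟶  IM  (L1)  txn=BusRdX+Flush  M[L1]=97
step 9: P0: store L0 := 19  ⟶  MI  (L0)  txn=∅  M[L0]=30
step 10: P1: load  L0  ⟶  OS  (L0)  txn=BusRd  M[L0]=30
step 11: P0: store L0 := 89  ⟶  MI  (L0)  txn=BusUpgr  M[L0]=30
step 12: P0: load  L0  ⟶  MI  (L0)  txn=∅  M[L0]=30
step 13: P0: store L0 := 9  ⟶  MI  (L0)  txn=∅  M[L0]=30
step 14: P0: load  L0  ⟶  MI  (L0)  txn=∅  M[L0]=30
step 15: P1: load  L1  ⟶  IM  (L1)  txn=∅  M[L1]=97
step 16: P1: load  L0  ⟶  OS  (L0)  txn=BusRd  M[L0]=30
step 17: P0: store L0 := 92  ⟶  MI  (L0)  txn=BusUpgr  M[L0]=30
step 18: P1: load  L0  ⟶  OS  (L0)  txn=BusRd  M[L0]=30
step 19: P0: store L0 := 76  ⟶  MI  (L0)  txn=BusUpgr  M[L0]=30
step 20: P0: load  L1  ⟶  SO  (L1)  txn=BusRd  M[L1]=97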